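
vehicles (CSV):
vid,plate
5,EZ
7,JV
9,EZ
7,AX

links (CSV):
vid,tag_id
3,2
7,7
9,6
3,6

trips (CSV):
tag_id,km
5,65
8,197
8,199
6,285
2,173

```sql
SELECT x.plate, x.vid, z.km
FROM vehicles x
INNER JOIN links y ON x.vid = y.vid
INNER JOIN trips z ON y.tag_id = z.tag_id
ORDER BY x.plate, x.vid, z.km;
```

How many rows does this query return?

1

Step 1 — x INNER JOIN y on vid → 3 row(s).
Then INNER JOIN `trips z` on tag_id: keep only rows whose y.tag_id appears in z.
Result: 1 row(s).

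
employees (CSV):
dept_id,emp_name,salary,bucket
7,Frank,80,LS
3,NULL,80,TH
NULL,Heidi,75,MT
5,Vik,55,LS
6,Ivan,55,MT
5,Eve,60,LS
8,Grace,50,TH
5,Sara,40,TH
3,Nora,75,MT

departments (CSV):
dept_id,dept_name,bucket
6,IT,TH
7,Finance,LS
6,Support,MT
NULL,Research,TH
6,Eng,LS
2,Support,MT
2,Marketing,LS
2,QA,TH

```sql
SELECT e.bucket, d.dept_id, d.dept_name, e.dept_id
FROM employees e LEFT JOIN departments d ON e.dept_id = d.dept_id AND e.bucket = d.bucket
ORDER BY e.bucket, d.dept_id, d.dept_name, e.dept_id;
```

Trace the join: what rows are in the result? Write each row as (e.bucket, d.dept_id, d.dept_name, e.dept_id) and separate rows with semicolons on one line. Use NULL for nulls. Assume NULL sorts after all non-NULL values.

(LS, 7, Finance, 7); (LS, NULL, NULL, 5); (LS, NULL, NULL, 5); (MT, 6, Support, 6); (MT, NULL, NULL, 3); (MT, NULL, NULL, NULL); (TH, NULL, NULL, 3); (TH, NULL, NULL, 5); (TH, NULL, NULL, 8)

LEFT JOIN keeps every row from `employees`; unmatched rows get NULL for `departments`'s columns.
Matching on e.dept_id = d.dept_id AND e.bucket = d.bucket. A NULL in a compared column never satisfies the condition.
- e[0] dept_id=7, bucket=LS → 1 match(es) in d → 1 row(s).
- e[1] dept_id=3, bucket=TH → no match; kept with NULLs on the d side.
- e[2] dept_id=NULL, bucket=MT → no match; kept with NULLs on the d side.
- e[3] dept_id=5, bucket=LS → no match; kept with NULLs on the d side.
- e[4] dept_id=6, bucket=MT → 1 match(es) in d → 1 row(s).
- e[5] dept_id=5, bucket=LS → no match; kept with NULLs on the d side.
- e[6] dept_id=8, bucket=TH → no match; kept with NULLs on the d side.
- e[7] dept_id=5, bucket=TH → no match; kept with NULLs on the d side.
- e[8] dept_id=3, bucket=MT → no match; kept with NULLs on the d side.
After projecting and ordering:
e.bucket | d.dept_id | d.dept_name | e.dept_id
LS | 7 | Finance | 7
LS | NULL | NULL | 5
LS | NULL | NULL | 5
MT | 6 | Support | 6
MT | NULL | NULL | 3
MT | NULL | NULL | NULL
TH | NULL | NULL | 3
TH | NULL | NULL | 5
TH | NULL | NULL | 8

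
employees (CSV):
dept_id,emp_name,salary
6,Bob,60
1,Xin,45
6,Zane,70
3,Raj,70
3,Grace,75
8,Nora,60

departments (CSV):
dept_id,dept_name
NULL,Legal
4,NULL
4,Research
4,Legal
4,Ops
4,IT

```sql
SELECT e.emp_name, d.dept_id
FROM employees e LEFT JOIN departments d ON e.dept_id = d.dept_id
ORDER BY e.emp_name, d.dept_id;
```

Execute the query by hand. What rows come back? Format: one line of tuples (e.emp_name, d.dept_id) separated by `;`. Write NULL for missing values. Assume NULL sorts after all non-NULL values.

(Bob, NULL); (Grace, NULL); (Nora, NULL); (Raj, NULL); (Xin, NULL); (Zane, NULL)

LEFT JOIN keeps every row from `employees`; unmatched rows get NULL for `departments`'s columns.
Matching on e.dept_id = d.dept_id. A NULL in a compared column never satisfies the condition.
Matched pairs: 0; unmatched e rows kept: 6.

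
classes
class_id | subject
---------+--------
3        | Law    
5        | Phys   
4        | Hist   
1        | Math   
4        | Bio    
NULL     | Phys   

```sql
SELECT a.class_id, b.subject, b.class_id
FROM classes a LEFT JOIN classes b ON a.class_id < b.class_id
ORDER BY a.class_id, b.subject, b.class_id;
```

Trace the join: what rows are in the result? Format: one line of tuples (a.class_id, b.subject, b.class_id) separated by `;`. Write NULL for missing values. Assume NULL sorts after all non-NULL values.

(1, Bio, 4); (1, Hist, 4); (1, Law, 3); (1, Phys, 5); (3, Bio, 4); (3, Hist, 4); (3, Phys, 5); (4, Phys, 5); (4, Phys, 5); (5, NULL, NULL); (NULL, NULL, NULL)

LEFT JOIN keeps every row from `classes a`; unmatched rows get NULL for `classes b`'s columns.
Matching on a.class_id < b.class_id. A NULL in a compared column never satisfies the condition.
- a row (class_id=3): matches 3 b row(s) → 3 output row(s).
- a row (class_id=5): no match → kept, b columns NULL.
- a row (class_id=4): matches 1 b row(s) → 1 output row(s).
- a row (class_id=1): matches 4 b row(s) → 4 output row(s).
- a row (class_id=4): matches 1 b row(s) → 1 output row(s).
- a row (class_id=NULL): no match → kept, b columns NULL.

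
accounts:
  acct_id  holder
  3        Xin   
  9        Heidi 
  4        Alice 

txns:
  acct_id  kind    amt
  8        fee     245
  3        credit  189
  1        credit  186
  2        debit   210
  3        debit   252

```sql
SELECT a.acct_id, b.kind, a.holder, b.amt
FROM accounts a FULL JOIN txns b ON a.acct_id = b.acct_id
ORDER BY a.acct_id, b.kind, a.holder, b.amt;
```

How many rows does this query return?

FULL OUTER JOIN keeps every row from both sides; unmatched rows get NULL for the other side's columns.
Matching on a.acct_id = b.acct_id.
- acct_id=3: 2 matching b row(s), so 2 row(s) emitted.
- acct_id=9: no b row matches, row kept with b columns NULL.
- acct_id=4: no b row matches, row kept with b columns NULL.
- plus 3 unmatched b row(s), each kept with NULL a columns.
Total: 2 matched + 5 padded = 7 rows.

7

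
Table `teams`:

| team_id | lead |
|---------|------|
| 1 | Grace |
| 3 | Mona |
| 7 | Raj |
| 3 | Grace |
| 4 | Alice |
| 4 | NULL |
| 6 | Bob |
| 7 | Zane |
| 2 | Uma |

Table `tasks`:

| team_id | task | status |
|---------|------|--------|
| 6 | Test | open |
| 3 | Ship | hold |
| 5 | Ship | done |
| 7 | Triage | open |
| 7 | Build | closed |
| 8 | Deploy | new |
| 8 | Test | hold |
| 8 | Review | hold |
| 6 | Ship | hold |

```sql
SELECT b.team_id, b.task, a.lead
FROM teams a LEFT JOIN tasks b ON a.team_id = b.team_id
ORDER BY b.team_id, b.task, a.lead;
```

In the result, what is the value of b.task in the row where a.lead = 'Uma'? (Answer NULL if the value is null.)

LEFT JOIN keeps every row from `teams`; unmatched rows get NULL for `tasks`'s columns.
Matching on a.team_id = b.team_id.
Matched pairs: 8; unmatched a rows kept: 4.

NULL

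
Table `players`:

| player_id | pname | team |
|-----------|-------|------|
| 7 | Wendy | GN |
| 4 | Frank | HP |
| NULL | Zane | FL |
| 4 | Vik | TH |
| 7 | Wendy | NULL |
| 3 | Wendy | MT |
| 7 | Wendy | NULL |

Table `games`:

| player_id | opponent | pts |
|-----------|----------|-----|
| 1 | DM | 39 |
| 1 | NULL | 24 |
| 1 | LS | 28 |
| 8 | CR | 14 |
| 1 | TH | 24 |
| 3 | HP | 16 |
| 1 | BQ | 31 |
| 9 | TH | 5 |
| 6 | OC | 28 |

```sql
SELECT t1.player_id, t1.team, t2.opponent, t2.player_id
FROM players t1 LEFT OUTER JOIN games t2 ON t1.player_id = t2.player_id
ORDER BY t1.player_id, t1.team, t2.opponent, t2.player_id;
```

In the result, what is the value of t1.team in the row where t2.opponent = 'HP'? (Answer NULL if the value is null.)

MT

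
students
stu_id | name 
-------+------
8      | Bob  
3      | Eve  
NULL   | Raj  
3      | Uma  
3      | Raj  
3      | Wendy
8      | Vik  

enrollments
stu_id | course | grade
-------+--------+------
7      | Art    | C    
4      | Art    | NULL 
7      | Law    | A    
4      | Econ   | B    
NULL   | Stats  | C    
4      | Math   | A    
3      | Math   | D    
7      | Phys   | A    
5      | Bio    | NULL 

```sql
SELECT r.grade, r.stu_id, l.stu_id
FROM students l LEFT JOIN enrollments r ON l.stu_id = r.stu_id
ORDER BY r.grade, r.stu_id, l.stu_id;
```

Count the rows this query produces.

LEFT JOIN keeps every row from `students`; unmatched rows get NULL for `enrollments`'s columns.
Matching on l.stu_id = r.stu_id. A NULL in a compared column never satisfies the condition.
Matched pairs: 4; unmatched l rows kept: 3.
Total: 4 matched + 3 padded = 7 rows.

7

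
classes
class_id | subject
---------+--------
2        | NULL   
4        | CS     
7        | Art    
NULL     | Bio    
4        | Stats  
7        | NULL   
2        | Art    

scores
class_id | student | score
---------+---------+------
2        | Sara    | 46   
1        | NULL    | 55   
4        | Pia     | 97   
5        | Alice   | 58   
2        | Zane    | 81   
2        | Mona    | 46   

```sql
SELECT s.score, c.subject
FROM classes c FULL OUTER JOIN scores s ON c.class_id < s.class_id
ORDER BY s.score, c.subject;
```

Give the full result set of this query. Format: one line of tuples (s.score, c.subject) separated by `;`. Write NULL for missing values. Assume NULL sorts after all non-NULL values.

FULL OUTER JOIN keeps every row from both sides; unmatched rows get NULL for the other side's columns.
Matching on c.class_id < s.class_id. A NULL in a compared column never satisfies the condition.
- c (class_id=2) pairs with 2 row(s) of s.
- c (class_id=4) pairs with 1 row(s) of s.
- c (class_id=7) has no partner → padded with NULL.
- c (class_id=NULL) has no partner → padded with NULL.
- c (class_id=4) pairs with 1 row(s) of s.
- c (class_id=7) has no partner → padded with NULL.
- c (class_id=2) pairs with 2 row(s) of s.
- 4 s row(s) had no c match → kept, c columns NULL.

(46, NULL); (46, NULL); (55, NULL); (58, Art); (58, CS); (58, Stats); (58, NULL); (81, NULL); (97, Art); (97, NULL); (NULL, Art); (NULL, Bio); (NULL, NULL)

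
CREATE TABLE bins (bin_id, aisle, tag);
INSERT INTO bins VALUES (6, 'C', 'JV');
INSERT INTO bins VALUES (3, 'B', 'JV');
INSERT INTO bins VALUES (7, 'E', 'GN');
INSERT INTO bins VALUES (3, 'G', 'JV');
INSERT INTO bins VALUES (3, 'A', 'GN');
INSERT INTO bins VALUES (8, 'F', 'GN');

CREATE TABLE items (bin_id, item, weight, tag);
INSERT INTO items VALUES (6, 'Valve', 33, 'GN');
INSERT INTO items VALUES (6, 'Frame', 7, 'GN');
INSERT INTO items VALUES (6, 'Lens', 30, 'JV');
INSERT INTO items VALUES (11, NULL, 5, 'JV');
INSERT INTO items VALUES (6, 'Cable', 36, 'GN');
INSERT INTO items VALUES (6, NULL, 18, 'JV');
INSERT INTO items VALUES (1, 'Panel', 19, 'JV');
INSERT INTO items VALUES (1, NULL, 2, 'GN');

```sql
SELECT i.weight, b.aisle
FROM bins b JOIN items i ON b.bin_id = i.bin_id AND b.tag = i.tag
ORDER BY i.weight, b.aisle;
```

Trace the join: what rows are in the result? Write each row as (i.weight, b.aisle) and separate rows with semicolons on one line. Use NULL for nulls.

INNER JOIN keeps only pairs where the ON condition holds.
Matching on b.bin_id = i.bin_id AND b.tag = i.tag.
- b (bin_id=6, tag=JV) pairs with 2 row(s) of i.
- b (bin_id=3, tag=JV) has no partner → excluded.
- b (bin_id=7, tag=GN) has no partner → excluded.
- b (bin_id=3, tag=JV) has no partner → excluded.
- b (bin_id=3, tag=GN) has no partner → excluded.
- b (bin_id=8, tag=GN) has no partner → excluded.
After projecting and ordering:
i.weight | b.aisle
18 | C
30 | C

(18, C); (30, C)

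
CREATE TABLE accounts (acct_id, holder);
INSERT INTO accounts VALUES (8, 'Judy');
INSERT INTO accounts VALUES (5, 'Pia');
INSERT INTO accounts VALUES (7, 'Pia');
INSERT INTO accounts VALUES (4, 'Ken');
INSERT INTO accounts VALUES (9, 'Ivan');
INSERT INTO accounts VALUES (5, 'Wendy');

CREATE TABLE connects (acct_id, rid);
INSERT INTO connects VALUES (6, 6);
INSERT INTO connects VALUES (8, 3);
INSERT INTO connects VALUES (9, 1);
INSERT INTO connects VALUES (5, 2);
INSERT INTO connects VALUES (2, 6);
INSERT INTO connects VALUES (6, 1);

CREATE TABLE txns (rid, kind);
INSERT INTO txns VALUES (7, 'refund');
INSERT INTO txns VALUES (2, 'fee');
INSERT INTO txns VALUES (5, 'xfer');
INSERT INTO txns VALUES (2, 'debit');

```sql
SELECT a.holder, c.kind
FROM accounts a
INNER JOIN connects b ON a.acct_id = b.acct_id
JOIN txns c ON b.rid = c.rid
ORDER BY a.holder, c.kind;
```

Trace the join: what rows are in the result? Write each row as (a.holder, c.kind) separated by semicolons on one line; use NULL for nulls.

(Pia, debit); (Pia, fee); (Wendy, debit); (Wendy, fee)

Evaluate left to right. First `accounts a INNER JOIN connects b` on acct_id: 4 row(s).
Then INNER JOIN `txns c` on rid: keep only rows whose b.rid appears in c.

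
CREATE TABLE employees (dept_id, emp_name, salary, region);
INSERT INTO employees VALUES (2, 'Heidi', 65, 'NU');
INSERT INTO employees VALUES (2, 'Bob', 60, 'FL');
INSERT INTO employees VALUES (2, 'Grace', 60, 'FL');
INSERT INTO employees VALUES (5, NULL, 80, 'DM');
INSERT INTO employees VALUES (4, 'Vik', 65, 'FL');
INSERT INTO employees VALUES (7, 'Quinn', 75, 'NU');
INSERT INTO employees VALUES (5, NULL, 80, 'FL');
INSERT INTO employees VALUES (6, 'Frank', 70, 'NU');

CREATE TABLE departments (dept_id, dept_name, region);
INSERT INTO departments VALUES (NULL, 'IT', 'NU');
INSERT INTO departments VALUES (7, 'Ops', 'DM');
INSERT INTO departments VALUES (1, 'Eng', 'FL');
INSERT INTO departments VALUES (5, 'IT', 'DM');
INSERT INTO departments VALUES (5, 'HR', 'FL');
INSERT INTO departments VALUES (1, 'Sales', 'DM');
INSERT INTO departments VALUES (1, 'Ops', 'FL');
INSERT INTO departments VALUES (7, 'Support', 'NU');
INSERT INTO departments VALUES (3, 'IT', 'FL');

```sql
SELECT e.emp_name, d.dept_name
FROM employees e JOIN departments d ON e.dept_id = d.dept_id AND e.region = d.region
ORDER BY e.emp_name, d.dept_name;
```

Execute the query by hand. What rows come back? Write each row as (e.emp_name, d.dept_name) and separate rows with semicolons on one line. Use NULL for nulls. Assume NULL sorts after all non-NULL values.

(Quinn, Support); (NULL, HR); (NULL, IT)

INNER JOIN keeps only pairs where the ON condition holds.
Matching on e.dept_id = d.dept_id AND e.region = d.region. A NULL in a compared column never satisfies the condition.
Matched pairs: 3.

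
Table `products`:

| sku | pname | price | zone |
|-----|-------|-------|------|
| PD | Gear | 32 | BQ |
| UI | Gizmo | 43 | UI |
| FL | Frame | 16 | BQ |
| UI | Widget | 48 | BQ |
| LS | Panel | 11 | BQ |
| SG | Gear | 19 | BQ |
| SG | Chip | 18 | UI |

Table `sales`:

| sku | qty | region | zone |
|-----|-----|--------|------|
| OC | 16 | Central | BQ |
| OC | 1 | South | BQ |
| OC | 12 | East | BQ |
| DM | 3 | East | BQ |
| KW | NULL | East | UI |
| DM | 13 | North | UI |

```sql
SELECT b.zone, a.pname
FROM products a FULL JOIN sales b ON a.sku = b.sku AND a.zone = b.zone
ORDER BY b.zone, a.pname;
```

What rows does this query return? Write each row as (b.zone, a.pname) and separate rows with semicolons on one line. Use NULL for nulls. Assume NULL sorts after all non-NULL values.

(BQ, NULL); (BQ, NULL); (BQ, NULL); (BQ, NULL); (UI, NULL); (UI, NULL); (NULL, Chip); (NULL, Frame); (NULL, Gear); (NULL, Gear); (NULL, Gizmo); (NULL, Panel); (NULL, Widget)

FULL OUTER JOIN keeps every row from both sides; unmatched rows get NULL for the other side's columns.
Matching on a.sku = b.sku AND a.zone = b.zone.
- a[0] sku=PD, zone=BQ → no match; kept with NULLs on the b side.
- a[1] sku=UI, zone=UI → no match; kept with NULLs on the b side.
- a[2] sku=FL, zone=BQ → no match; kept with NULLs on the b side.
- a[3] sku=UI, zone=BQ → no match; kept with NULLs on the b side.
- a[4] sku=LS, zone=BQ → no match; kept with NULLs on the b side.
- a[5] sku=SG, zone=BQ → no match; kept with NULLs on the b side.
- a[6] sku=SG, zone=UI → no match; kept with NULLs on the b side.
- 6 b row(s) had no a match → kept, a columns NULL.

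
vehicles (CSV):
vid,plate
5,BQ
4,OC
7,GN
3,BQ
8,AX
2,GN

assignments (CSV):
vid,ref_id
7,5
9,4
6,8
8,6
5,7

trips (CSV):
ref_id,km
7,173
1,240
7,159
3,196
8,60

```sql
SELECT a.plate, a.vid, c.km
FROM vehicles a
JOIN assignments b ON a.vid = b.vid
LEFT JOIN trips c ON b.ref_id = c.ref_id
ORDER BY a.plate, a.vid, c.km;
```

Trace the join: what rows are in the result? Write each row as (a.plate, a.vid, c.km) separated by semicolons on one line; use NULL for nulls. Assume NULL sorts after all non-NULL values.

(AX, 8, NULL); (BQ, 5, 159); (BQ, 5, 173); (GN, 7, NULL)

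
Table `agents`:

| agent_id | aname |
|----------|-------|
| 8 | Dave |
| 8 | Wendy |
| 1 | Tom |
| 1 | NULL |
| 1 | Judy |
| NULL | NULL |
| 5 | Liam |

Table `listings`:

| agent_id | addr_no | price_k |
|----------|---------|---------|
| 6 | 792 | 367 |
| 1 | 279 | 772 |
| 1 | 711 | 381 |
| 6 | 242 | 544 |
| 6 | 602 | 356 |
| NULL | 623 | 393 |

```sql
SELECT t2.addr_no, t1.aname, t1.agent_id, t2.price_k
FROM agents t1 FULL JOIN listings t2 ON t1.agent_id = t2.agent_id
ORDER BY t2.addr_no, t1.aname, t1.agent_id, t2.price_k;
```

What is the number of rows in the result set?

FULL OUTER JOIN keeps every row from both sides; unmatched rows get NULL for the other side's columns.
Matching on t1.agent_id = t2.agent_id. A NULL in a compared column never satisfies the condition.
Matched pairs: 6; unmatched t1 rows kept: 4; unmatched t2 rows kept: 4.
Total: 6 matched + 8 padded = 14 rows.

14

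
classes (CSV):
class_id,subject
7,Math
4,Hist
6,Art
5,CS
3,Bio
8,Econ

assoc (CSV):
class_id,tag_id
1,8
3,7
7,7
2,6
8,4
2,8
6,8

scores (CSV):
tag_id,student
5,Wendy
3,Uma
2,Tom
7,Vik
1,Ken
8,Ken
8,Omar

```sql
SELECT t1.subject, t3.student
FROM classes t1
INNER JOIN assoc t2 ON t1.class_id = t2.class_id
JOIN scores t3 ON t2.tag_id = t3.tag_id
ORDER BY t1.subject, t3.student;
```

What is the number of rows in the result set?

Step 1 — t1 INNER JOIN t2 on class_id → 4 row(s).
Then INNER JOIN `scores t3` on tag_id: keep only rows whose t2.tag_id appears in t3.
Result: 4 row(s).

4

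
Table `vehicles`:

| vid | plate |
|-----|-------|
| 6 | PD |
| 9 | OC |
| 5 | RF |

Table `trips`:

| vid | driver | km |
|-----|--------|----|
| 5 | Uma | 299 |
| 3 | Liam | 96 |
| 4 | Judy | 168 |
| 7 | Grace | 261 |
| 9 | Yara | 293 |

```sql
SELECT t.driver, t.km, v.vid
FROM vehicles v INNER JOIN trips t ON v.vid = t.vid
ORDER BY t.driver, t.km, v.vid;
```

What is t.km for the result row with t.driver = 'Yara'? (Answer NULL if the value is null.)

INNER JOIN keeps only pairs where the ON condition holds.
Matching on v.vid = t.vid.
- v[0] vid=6 → no match; dropped.
- v[1] vid=9 → 1 match(es) in t → 1 row(s).
- v[2] vid=5 → 1 match(es) in t → 1 row(s).

293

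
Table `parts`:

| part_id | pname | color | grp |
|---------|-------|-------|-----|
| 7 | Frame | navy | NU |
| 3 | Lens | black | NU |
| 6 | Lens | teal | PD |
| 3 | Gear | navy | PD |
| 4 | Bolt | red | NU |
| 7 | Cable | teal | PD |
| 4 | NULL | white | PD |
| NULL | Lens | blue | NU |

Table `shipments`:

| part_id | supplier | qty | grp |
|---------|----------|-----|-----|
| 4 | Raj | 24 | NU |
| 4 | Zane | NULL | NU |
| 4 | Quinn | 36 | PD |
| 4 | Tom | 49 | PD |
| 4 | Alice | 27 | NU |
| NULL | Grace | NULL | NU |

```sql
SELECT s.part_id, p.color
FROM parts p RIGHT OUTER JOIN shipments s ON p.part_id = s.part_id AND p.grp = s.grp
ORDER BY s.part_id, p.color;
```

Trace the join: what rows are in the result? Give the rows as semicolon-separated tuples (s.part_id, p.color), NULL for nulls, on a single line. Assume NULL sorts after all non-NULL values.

RIGHT JOIN keeps every row from `shipments`; unmatched rows get NULL for `parts`'s columns.
Matching on p.part_id = s.part_id AND p.grp = s.grp. A NULL in a compared column never satisfies the condition.
- p row (part_id=7, grp=NU): no match.
- p row (part_id=3, grp=NU): no match.
- p row (part_id=6, grp=PD): no match.
- p row (part_id=3, grp=PD): no match.
- p row (part_id=4, grp=NU): matches 3 s row(s) → 3 output row(s).
- p row (part_id=7, grp=PD): no match.
- p row (part_id=4, grp=PD): matches 2 s row(s) → 2 output row(s).
- p row (part_id=NULL, grp=NU): no match.
- plus 1 unmatched s row(s), each kept with NULL p columns.
After projecting and ordering:
s.part_id | p.color
4 | red
4 | red
4 | red
4 | white
4 | white
NULL | NULL

(4, red); (4, red); (4, red); (4, white); (4, white); (NULL, NULL)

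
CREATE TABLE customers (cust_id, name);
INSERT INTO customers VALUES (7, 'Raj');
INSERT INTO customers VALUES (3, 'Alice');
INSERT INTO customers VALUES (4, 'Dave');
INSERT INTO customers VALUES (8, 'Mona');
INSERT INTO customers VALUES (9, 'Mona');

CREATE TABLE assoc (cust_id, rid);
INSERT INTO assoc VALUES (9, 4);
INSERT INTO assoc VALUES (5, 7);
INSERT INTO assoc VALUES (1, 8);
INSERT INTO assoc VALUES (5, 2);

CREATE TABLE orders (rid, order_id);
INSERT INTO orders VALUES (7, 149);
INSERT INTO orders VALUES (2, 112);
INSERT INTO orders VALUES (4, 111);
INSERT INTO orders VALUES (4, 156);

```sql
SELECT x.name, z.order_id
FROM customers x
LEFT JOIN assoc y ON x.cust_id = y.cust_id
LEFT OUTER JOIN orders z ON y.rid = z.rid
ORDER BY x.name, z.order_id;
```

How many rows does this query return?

Evaluate left to right. First `customers x LEFT JOIN assoc y` on cust_id: 5 row(s).
Then LEFT JOIN `orders z` on rid: each of those 5 rows is kept; rows whose y.rid has no match in z get NULL for z's columns.
Result: 6 row(s).

6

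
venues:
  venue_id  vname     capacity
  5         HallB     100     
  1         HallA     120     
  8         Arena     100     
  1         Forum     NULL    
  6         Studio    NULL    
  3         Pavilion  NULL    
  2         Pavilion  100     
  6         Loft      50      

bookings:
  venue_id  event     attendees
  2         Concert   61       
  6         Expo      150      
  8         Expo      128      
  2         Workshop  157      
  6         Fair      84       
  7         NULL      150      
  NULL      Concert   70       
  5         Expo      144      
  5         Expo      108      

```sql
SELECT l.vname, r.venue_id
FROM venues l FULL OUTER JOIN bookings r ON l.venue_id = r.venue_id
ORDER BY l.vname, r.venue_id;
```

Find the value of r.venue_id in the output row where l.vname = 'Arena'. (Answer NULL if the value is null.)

8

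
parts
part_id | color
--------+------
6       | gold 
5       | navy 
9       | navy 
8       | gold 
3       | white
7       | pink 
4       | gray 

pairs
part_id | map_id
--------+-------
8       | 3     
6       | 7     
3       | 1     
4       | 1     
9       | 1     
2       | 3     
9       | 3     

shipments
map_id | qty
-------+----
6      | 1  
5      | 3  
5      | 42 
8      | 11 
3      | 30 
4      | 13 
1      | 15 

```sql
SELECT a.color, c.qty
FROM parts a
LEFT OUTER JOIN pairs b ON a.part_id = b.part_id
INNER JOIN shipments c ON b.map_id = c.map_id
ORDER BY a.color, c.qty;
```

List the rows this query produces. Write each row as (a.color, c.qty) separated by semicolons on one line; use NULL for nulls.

Evaluate left to right. First `parts a LEFT JOIN pairs b` on part_id: 8 row(s).
Then INNER JOIN `shipments c` on map_id: keep only rows whose b.map_id appears in c.

(gold, 30); (gray, 15); (navy, 15); (navy, 30); (white, 15)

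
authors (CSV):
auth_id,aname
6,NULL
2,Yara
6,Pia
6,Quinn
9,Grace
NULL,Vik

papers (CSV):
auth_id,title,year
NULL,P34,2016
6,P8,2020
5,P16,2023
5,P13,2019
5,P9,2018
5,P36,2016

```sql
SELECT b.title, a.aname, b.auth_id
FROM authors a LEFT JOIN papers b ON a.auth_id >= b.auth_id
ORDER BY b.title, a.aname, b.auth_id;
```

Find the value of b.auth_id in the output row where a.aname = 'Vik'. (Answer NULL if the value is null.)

NULL

LEFT JOIN keeps every row from `authors`; unmatched rows get NULL for `papers`'s columns.
Matching on a.auth_id >= b.auth_id. A NULL in a compared column never satisfies the condition.
- a[0] auth_id=6 → 5 match(es) in b → 5 row(s).
- a[1] auth_id=2 → no match; kept with NULLs on the b side.
- a[2] auth_id=6 → 5 match(es) in b → 5 row(s).
- a[3] auth_id=6 → 5 match(es) in b → 5 row(s).
- a[4] auth_id=9 → 5 match(es) in b → 5 row(s).
- a[5] auth_id=NULL → no match; kept with NULLs on the b side.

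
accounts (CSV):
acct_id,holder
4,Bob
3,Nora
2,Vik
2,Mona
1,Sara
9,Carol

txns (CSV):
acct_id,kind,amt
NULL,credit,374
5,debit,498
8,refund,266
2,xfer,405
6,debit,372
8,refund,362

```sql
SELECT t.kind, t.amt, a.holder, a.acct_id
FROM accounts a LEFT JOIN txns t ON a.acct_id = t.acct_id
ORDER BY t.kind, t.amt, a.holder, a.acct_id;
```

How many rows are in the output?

6

LEFT JOIN keeps every row from `accounts`; unmatched rows get NULL for `txns`'s columns.
Matching on a.acct_id = t.acct_id. A NULL in a compared column never satisfies the condition.
Matched pairs: 2; unmatched a rows kept: 4.
Total: 2 matched + 4 padded = 6 rows.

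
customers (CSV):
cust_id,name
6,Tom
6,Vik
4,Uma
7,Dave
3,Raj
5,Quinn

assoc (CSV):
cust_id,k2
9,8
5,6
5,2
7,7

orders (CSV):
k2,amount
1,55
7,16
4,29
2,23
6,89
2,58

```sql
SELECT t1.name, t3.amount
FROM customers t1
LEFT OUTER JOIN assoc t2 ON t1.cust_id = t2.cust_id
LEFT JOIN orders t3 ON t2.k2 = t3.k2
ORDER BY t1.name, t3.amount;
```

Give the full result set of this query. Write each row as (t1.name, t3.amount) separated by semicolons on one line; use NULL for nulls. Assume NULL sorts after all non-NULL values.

(Dave, 16); (Quinn, 23); (Quinn, 58); (Quinn, 89); (Raj, NULL); (Tom, NULL); (Uma, NULL); (Vik, NULL)

Evaluate left to right. First `customers t1 LEFT JOIN assoc t2` on cust_id: 7 row(s).
Then LEFT JOIN `orders t3` on k2: each of those 7 rows is kept; rows whose t2.k2 has no match in t3 get NULL for t3's columns.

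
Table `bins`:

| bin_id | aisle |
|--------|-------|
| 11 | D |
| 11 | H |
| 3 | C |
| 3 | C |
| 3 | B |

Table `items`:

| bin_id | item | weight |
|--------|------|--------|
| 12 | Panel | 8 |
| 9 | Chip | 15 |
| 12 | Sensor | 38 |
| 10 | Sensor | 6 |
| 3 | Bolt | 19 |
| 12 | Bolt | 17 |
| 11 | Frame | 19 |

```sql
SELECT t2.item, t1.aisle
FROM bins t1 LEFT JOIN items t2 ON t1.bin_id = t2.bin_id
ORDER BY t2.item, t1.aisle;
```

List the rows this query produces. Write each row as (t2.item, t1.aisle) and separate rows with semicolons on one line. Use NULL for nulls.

(Bolt, B); (Bolt, C); (Bolt, C); (Frame, D); (Frame, H)

LEFT JOIN keeps every row from `bins`; unmatched rows get NULL for `items`'s columns.
Matching on t1.bin_id = t2.bin_id.
- t1 (bin_id=11) pairs with 1 row(s) of t2.
- t1 (bin_id=11) pairs with 1 row(s) of t2.
- t1 (bin_id=3) pairs with 1 row(s) of t2.
- t1 (bin_id=3) pairs with 1 row(s) of t2.
- t1 (bin_id=3) pairs with 1 row(s) of t2.
After projecting and ordering:
t2.item | t1.aisle
Bolt | B
Bolt | C
Bolt | C
Frame | D
Frame | H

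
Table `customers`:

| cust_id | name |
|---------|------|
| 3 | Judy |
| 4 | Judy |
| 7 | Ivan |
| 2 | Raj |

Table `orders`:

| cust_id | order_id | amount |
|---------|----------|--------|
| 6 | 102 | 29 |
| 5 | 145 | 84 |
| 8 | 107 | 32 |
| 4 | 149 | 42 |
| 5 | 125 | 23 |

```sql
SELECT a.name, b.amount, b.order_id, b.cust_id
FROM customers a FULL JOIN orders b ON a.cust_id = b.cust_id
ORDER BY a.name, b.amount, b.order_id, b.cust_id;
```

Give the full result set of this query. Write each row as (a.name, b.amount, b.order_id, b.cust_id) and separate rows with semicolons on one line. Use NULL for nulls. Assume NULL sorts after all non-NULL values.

(Ivan, NULL, NULL, NULL); (Judy, 42, 149, 4); (Judy, NULL, NULL, NULL); (Raj, NULL, NULL, NULL); (NULL, 23, 125, 5); (NULL, 29, 102, 6); (NULL, 32, 107, 8); (NULL, 84, 145, 5)

FULL OUTER JOIN keeps every row from both sides; unmatched rows get NULL for the other side's columns.
Matching on a.cust_id = b.cust_id.
Matched pairs: 1; unmatched a rows kept: 3; unmatched b rows kept: 4.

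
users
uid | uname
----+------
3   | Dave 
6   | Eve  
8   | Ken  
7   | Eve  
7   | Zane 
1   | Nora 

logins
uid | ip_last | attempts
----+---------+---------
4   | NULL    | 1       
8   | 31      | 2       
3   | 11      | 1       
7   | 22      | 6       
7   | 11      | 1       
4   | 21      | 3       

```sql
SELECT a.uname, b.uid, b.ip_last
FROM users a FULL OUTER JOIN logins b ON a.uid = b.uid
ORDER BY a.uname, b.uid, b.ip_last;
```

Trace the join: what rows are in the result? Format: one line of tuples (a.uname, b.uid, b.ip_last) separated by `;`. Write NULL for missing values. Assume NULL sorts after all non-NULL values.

FULL OUTER JOIN keeps every row from both sides; unmatched rows get NULL for the other side's columns.
Matching on a.uid = b.uid.
- a[0] uid=3 → 1 match(es) in b → 1 row(s).
- a[1] uid=6 → no match; kept with NULLs on the b side.
- a[2] uid=8 → 1 match(es) in b → 1 row(s).
- a[3] uid=7 → 2 match(es) in b → 2 row(s).
- a[4] uid=7 → 2 match(es) in b → 2 row(s).
- a[5] uid=1 → no match; kept with NULLs on the b side.
- 2 row(s) from b found no a partner → padded with NULL.
After projecting and ordering:
a.uname | b.uid | b.ip_last
Dave | 3 | 11
Eve | 7 | 11
Eve | 7 | 22
Eve | NULL | NULL
Ken | 8 | 31
Nora | NULL | NULL
Zane | 7 | 11
Zane | 7 | 22
NULL | 4 | 21
NULL | 4 | NULL

(Dave, 3, 11); (Eve, 7, 11); (Eve, 7, 22); (Eve, NULL, NULL); (Ken, 8, 31); (Nora, NULL, NULL); (Zane, 7, 11); (Zane, 7, 22); (NULL, 4, 21); (NULL, 4, NULL)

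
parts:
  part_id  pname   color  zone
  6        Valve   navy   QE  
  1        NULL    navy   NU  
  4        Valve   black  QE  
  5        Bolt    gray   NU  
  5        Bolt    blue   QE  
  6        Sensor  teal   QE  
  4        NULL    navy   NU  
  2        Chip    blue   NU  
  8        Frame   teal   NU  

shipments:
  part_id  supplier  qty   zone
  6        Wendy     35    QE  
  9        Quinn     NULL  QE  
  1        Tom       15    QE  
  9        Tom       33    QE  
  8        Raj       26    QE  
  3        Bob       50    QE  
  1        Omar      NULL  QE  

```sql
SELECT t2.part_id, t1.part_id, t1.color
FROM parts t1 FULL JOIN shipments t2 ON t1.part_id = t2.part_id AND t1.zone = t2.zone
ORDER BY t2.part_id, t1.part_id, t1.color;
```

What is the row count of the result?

15

FULL OUTER JOIN keeps every row from both sides; unmatched rows get NULL for the other side's columns.
Matching on t1.part_id = t2.part_id AND t1.zone = t2.zone.
Matched pairs: 2; unmatched t1 rows kept: 7; unmatched t2 rows kept: 6.
Total: 2 matched + 13 padded = 15 rows.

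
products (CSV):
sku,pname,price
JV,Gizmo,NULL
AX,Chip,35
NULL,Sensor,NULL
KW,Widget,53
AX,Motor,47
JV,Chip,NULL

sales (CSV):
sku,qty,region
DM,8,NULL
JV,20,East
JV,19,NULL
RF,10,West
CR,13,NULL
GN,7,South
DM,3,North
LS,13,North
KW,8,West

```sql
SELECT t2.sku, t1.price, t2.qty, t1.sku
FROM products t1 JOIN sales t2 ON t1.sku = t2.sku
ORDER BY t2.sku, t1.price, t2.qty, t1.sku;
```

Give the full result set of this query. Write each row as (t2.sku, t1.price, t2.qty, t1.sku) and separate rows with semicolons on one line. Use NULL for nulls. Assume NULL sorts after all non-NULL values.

(JV, NULL, 19, JV); (JV, NULL, 19, JV); (JV, NULL, 20, JV); (JV, NULL, 20, JV); (KW, 53, 8, KW)

INNER JOIN keeps only pairs where the ON condition holds.
Matching on t1.sku = t2.sku. A NULL in a compared column never satisfies the condition.
- t1 (sku=JV) pairs with 2 row(s) of t2.
- t1 (sku=AX) has no partner → excluded.
- t1 (sku=NULL) has no partner → excluded.
- t1 (sku=KW) pairs with 1 row(s) of t2.
- t1 (sku=AX) has no partner → excluded.
- t1 (sku=JV) pairs with 2 row(s) of t2.
After projecting and ordering:
t2.sku | t1.price | t2.qty | t1.sku
JV | NULL | 19 | JV
JV | NULL | 19 | JV
JV | NULL | 20 | JV
JV | NULL | 20 | JV
KW | 53 | 8 | KW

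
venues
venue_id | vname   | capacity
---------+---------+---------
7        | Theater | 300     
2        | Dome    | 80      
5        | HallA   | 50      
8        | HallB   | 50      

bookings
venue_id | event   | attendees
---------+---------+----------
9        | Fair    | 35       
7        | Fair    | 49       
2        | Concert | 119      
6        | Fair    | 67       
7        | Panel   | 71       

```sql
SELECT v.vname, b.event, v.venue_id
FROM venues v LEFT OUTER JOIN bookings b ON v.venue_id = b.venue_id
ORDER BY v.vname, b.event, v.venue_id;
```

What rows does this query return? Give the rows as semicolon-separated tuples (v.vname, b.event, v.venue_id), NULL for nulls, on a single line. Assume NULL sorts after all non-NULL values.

LEFT JOIN keeps every row from `venues`; unmatched rows get NULL for `bookings`'s columns.
Matching on v.venue_id = b.venue_id.
Matched pairs: 3; unmatched v rows kept: 2.

(Dome, Concert, 2); (HallA, NULL, 5); (HallB, NULL, 8); (Theater, Fair, 7); (Theater, Panel, 7)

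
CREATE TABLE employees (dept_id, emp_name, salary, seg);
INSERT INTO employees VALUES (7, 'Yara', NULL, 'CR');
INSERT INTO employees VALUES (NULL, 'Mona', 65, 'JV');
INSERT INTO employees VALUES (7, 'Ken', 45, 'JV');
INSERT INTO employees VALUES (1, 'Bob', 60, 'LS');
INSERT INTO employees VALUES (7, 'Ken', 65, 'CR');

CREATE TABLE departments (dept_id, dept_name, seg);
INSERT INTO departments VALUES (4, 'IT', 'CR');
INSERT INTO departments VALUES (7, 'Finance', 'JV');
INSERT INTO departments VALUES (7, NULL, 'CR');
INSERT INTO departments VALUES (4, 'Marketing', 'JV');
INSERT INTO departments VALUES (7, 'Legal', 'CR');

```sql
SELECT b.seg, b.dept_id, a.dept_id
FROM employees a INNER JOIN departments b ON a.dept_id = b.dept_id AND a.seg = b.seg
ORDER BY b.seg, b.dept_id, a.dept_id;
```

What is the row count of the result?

5

INNER JOIN keeps only pairs where the ON condition holds.
Matching on a.dept_id = b.dept_id AND a.seg = b.seg. A NULL in a compared column never satisfies the condition.
- a row (dept_id=7, seg=CR): matches 2 b row(s) → 2 output row(s).
- a row (dept_id=NULL, seg=JV): no match → dropped.
- a row (dept_id=7, seg=JV): matches 1 b row(s) → 1 output row(s).
- a row (dept_id=1, seg=LS): no match → dropped.
- a row (dept_id=7, seg=CR): matches 2 b row(s) → 2 output row(s).
Total: 5 rows.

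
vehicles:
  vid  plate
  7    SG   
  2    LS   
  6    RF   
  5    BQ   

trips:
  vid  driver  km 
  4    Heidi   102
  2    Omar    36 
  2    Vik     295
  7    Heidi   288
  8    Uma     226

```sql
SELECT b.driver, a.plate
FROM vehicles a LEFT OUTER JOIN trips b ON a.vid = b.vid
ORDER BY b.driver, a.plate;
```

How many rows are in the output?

LEFT JOIN keeps every row from `vehicles`; unmatched rows get NULL for `trips`'s columns.
Matching on a.vid = b.vid.
- a (vid=7) pairs with 1 row(s) of b.
- a (vid=2) pairs with 2 row(s) of b.
- a (vid=6) has no partner → padded with NULL.
- a (vid=5) has no partner → padded with NULL.
Total: 3 matched + 2 padded = 5 rows.

5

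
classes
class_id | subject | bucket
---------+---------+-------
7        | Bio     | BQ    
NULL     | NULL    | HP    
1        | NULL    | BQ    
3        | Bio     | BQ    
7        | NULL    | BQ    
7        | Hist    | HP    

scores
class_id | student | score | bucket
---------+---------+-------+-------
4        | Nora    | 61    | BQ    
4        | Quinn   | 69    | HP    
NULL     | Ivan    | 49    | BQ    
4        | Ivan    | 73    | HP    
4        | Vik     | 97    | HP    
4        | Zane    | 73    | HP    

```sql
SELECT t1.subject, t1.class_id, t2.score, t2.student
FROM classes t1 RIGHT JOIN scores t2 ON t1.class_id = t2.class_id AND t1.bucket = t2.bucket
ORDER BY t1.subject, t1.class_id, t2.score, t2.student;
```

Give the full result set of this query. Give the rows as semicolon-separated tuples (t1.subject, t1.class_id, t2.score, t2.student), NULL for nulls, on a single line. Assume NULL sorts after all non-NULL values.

(NULL, NULL, 49, Ivan); (NULL, NULL, 61, Nora); (NULL, NULL, 69, Quinn); (NULL, NULL, 73, Ivan); (NULL, NULL, 73, Zane); (NULL, NULL, 97, Vik)

RIGHT JOIN keeps every row from `scores`; unmatched rows get NULL for `classes`'s columns.
Matching on t1.class_id = t2.class_id AND t1.bucket = t2.bucket. A NULL in a compared column never satisfies the condition.
Matched pairs: 0; unmatched t2 rows kept: 6.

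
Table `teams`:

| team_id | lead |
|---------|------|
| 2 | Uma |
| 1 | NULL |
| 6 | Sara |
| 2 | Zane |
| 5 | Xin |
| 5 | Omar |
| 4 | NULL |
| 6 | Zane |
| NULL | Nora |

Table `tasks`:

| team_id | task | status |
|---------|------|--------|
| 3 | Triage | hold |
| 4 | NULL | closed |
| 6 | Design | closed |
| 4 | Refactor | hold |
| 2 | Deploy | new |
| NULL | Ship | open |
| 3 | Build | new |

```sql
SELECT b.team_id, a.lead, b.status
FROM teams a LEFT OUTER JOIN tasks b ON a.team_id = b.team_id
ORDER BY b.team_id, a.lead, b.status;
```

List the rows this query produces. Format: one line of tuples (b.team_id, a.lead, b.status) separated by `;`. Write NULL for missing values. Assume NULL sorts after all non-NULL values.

LEFT JOIN keeps every row from `teams`; unmatched rows get NULL for `tasks`'s columns.
Matching on a.team_id = b.team_id. A NULL in a compared column never satisfies the condition.
- a[0] team_id=2 → 1 match(es) in b → 1 row(s).
- a[1] team_id=1 → no match; kept with NULLs on the b side.
- a[2] team_id=6 → 1 match(es) in b → 1 row(s).
- a[3] team_id=2 → 1 match(es) in b → 1 row(s).
- a[4] team_id=5 → no match; kept with NULLs on the b side.
- a[5] team_id=5 → no match; kept with NULLs on the b side.
- a[6] team_id=4 → 2 match(es) in b → 2 row(s).
- a[7] team_id=6 → 1 match(es) in b → 1 row(s).
- a[8] team_id=NULL → no match; kept with NULLs on the b side.
After projecting and ordering:
b.team_id | a.lead | b.status
2 | Uma | new
2 | Zane | new
4 | NULL | closed
4 | NULL | hold
6 | Sara | closed
6 | Zane | closed
NULL | Nora | NULL
NULL | Omar | NULL
NULL | Xin | NULL
NULL | NULL | NULL

(2, Uma, new); (2, Zane, new); (4, NULL, closed); (4, NULL, hold); (6, Sara, closed); (6, Zane, closed); (NULL, Nora, NULL); (NULL, Omar, NULL); (NULL, Xin, NULL); (NULL, NULL, NULL)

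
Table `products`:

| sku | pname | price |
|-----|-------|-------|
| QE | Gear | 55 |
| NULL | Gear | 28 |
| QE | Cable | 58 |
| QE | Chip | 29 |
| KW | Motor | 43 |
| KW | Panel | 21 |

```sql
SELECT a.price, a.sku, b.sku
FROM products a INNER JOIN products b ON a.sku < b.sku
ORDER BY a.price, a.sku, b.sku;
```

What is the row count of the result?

INNER JOIN keeps only pairs where the ON condition holds.
Matching on a.sku < b.sku. A NULL in a compared column never satisfies the condition.
- a (sku=QE) has no partner → excluded.
- a (sku=NULL) has no partner → excluded.
- a (sku=QE) has no partner → excluded.
- a (sku=QE) has no partner → excluded.
- a (sku=KW) pairs with 3 row(s) of b.
- a (sku=KW) pairs with 3 row(s) of b.
Total: 6 rows.

6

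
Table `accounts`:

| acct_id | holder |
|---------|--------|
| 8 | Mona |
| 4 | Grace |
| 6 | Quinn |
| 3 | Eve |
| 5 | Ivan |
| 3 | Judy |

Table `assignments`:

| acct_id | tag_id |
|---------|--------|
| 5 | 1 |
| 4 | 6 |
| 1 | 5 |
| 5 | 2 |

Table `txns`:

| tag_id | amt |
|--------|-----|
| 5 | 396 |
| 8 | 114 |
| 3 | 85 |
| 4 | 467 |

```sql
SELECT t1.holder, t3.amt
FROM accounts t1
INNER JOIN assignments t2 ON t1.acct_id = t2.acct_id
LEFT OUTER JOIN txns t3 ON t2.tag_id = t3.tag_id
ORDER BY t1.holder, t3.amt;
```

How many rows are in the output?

Evaluate left to right. First `accounts t1 INNER JOIN assignments t2` on acct_id: 3 row(s).
Then LEFT JOIN `txns t3` on tag_id: each of those 3 rows is kept; rows whose t2.tag_id has no match in t3 get NULL for t3's columns.
Result: 3 row(s).

3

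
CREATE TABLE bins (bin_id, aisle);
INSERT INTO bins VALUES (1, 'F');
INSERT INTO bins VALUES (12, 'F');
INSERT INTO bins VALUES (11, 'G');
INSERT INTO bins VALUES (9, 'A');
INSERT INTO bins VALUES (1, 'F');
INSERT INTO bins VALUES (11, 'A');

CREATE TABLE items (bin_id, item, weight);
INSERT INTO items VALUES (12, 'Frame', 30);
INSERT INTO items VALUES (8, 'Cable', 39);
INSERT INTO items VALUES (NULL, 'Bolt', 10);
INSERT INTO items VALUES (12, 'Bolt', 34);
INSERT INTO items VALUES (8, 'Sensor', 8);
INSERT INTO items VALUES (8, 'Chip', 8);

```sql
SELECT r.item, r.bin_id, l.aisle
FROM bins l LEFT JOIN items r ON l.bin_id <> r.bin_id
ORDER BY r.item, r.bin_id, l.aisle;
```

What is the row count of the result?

LEFT JOIN keeps every row from `bins`; unmatched rows get NULL for `items`'s columns.
Matching on l.bin_id <> r.bin_id. A NULL in a compared column never satisfies the condition.
Matched pairs: 28; unmatched l rows kept: 0.
Total: 28 rows.

28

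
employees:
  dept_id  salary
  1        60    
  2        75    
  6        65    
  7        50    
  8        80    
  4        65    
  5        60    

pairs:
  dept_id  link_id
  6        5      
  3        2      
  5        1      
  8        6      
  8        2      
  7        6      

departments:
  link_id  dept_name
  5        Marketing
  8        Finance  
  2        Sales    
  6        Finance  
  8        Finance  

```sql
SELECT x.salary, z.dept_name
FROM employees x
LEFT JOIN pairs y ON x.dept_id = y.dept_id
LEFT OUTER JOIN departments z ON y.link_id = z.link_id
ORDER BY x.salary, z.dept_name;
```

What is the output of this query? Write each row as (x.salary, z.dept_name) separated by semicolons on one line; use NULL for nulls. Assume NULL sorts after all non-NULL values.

Joins associate left-to-right: employees LEFT JOIN pairs on dept_id gives 8 intermediate row(s).
Then LEFT JOIN `departments z` on link_id: each of those 8 rows is kept; rows whose y.link_id has no match in z get NULL for z's columns.

(50, Finance); (60, NULL); (60, NULL); (65, Marketing); (65, NULL); (75, NULL); (80, Finance); (80, Sales)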